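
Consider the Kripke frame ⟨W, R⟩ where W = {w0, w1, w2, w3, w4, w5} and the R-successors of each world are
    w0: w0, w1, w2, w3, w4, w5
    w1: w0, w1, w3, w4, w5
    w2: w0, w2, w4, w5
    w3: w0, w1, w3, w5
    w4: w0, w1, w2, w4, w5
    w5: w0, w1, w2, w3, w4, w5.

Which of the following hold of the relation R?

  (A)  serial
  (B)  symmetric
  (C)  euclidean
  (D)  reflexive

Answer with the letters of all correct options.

(A) serial: every world has an R-successor.
(B) symmetric: every R-edge is matched by its reverse.
(C) not euclidean: w0 R w1 and w0 R w2 but not w1 R w2.
(D) reflexive: each world relates to itself.

A, B, D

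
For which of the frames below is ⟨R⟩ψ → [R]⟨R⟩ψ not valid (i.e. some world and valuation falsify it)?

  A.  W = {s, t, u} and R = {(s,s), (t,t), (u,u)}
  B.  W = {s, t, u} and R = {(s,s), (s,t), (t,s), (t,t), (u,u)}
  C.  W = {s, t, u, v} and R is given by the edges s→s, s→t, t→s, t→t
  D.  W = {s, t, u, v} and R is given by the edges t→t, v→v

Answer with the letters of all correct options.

none

The schema ⟨R⟩ψ → [R]⟨R⟩ψ is axiom 5; it is valid on a frame iff R is euclidean.
(A) R is euclidean (any two R-successors of the same world are R-related), so the schema is valid here.
(B) R is euclidean (any two R-successors of the same world are R-related), so the schema is valid here.
(C) R is euclidean (any two R-successors of the same world are R-related), so the schema is valid here.
(D) R is euclidean (any two R-successors of the same world are R-related), so the schema is valid here.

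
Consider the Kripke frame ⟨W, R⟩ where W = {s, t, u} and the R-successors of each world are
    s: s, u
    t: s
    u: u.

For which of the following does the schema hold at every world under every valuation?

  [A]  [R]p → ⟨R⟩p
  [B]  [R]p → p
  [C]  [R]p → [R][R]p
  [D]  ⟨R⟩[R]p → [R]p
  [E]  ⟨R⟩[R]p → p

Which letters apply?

R is not reflexive: not t R t.
R is not symmetric: s R u but not u R s.
R is not transitive: t R s and s R u but not t R u.
R is not euclidean: s R u and s R s but not u R s.
R is serial: every world has an R-successor.
(A) axiom D: valid iff R is serial. R is serial — valid.
(B) [R]p → p is axiom T, which corresponds to reflexivity. R is not reflexive — not valid.
(C) [R]p → [R][R]p is axiom 4; it is valid on a frame exactly when R is transitive. R is not transitive, so not valid.
(D) ⟨R⟩[R]p → [R]p is the dual of axiom 5; it is valid on a frame exactly when R is euclidean. R is not euclidean, so not valid.
(E) ⟨R⟩[R]p → p is the dual of axiom B; it is valid on a frame exactly when R is symmetric. R is not symmetric, so not valid.

A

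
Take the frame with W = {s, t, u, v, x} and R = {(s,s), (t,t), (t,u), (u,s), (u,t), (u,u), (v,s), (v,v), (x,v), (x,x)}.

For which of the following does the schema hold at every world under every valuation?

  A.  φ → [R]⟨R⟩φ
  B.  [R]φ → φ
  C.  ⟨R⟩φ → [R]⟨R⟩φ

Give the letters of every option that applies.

B

R is reflexive: each world relates to itself.
R is not symmetric: u R s but not s R u.
R is not euclidean: u R s and u R t but not s R t.
(A) φ → [R]⟨R⟩φ (axiom B) characterises the symmetric frames. R is not symmetric — not valid.
(B) [R]φ → φ (axiom T) characterises the reflexive frames. R is reflexive — valid.
(C) ⟨R⟩φ → [R]⟨R⟩φ is axiom 5, which corresponds to the euclidean property. R is not euclidean — not valid.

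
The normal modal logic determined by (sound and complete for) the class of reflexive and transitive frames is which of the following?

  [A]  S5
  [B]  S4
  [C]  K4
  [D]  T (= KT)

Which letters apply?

(A) S5 is determined by the class of reflexive, symmetric, and transitive frames.
(B) S4 is determined by exactly this class.
(C) K4 is determined by the class of transitive frames.
(D) T (= KT) is determined by the class of reflexive frames.

B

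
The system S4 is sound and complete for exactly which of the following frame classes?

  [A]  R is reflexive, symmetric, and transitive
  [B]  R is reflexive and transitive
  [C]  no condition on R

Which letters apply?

B

(A) this class determines S5, not S4.
(B) S4 is sound and complete for exactly this class.
(C) this class determines K, not S4.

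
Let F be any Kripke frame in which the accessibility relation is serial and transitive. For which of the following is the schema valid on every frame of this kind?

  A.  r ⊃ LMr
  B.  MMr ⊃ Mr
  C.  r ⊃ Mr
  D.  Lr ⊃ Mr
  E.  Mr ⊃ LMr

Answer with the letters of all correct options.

(A) r ⊃ LMr (axiom B) characterises the symmetric frames. Such an R need not be symmetric — not valid.
(B) MMr ⊃ Mr (the dual of axiom 4) characterises the transitive frames. Every such R is transitive — valid.
(C) r ⊃ Mr is the dual of axiom T; it is valid on a frame exactly when R is reflexive. Such an R need not be reflexive, so not valid.
(D) axiom D: valid iff R is serial. Every such R is serial — valid.
(E) Mr ⊃ LMr is axiom 5, which corresponds to the euclidean property. Such an R need not be euclidean — not valid.

B, D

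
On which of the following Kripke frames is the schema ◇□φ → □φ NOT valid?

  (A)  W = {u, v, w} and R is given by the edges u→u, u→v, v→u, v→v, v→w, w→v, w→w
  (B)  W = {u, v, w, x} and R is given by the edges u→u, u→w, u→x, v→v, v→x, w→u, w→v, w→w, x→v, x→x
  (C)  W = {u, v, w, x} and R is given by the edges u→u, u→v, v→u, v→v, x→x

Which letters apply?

A, B

The schema ◇□φ → □φ is the dual of axiom 5; it is valid on a frame iff R is euclidean.
(A) R is not euclidean (v R u and v R w but not u R w), so the schema fails here.
(B) R is not euclidean (u R w and u R x but not w R x), so the schema fails here.
(C) R is euclidean (any two R-successors of the same world are R-related), so the schema is valid here.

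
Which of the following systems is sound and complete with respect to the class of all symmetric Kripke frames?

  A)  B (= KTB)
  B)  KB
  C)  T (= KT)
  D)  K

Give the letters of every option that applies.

(A) B (= KTB) is determined by the class of reflexive and symmetric frames.
(B) KB is determined by exactly this class.
(C) T (= KT) is determined by the class of reflexive frames.
(D) K is determined by the class of arbitrary frames.

B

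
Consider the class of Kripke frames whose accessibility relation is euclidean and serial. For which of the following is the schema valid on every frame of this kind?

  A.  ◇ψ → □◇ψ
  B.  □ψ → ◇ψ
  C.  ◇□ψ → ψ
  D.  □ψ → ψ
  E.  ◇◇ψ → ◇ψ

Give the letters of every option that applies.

A, B

(A) ◇ψ → □◇ψ (axiom 5) characterises the euclidean frames. Every such R is euclidean — valid.
(B) axiom D: valid iff R is serial. Every such R is serial — valid.
(C) ◇□ψ → ψ is the dual of axiom B; it is valid on a frame exactly when R is symmetric. Such an R need not be symmetric, so not valid.
(D) axiom T: valid iff R is reflexive. Such an R need not be reflexive — not valid.
(E) ◇◇ψ → ◇ψ is the dual of axiom 4; it is valid on a frame exactly when R is transitive. Such an R need not be transitive, so not valid.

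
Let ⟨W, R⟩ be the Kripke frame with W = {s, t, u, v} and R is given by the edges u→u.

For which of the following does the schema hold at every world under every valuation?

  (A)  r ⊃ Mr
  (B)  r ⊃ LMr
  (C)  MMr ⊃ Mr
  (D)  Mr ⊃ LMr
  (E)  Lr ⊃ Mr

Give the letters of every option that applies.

B, C, D

R is not reflexive: not s R s.
R is symmetric: every R-edge is matched by its reverse.
R is transitive: R is closed under composition.
R is euclidean: any two R-successors of the same world are R-related.
R is not serial: s has no R-successor.
(A) the dual of axiom T: valid iff R is reflexive. R is not reflexive — not valid.
(B) r ⊃ LMr is axiom B; it is valid on a frame exactly when R is symmetric. R is symmetric, so valid.
(C) MMr ⊃ Mr is the dual of axiom 4, which corresponds to transitivity. R is transitive — valid.
(D) Mr ⊃ LMr (axiom 5) characterises the euclidean frames. R is euclidean — valid.
(E) Lr ⊃ Mr is axiom D, which corresponds to seriality. R is not serial — not valid.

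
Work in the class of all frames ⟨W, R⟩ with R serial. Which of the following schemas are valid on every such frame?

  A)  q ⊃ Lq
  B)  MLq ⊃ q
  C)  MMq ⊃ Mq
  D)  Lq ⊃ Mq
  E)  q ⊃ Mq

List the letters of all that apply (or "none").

D

(A) q ⊃ Lq is equivalent to ◇p→p; it holds exactly when R ⊆ identity. Such an R need not be a subset of the identity — not valid.
(B) MLq ⊃ q (the dual of axiom B) characterises the symmetric frames. Such an R need not be symmetric — not valid.
(C) the dual of axiom 4: valid iff R is transitive. Such an R need not be transitive — not valid.
(D) Lq ⊃ Mq is axiom D, which corresponds to seriality. Every such R is serial — valid.
(E) the dual of axiom T: valid iff R is reflexive. Such an R need not be reflexive — not valid.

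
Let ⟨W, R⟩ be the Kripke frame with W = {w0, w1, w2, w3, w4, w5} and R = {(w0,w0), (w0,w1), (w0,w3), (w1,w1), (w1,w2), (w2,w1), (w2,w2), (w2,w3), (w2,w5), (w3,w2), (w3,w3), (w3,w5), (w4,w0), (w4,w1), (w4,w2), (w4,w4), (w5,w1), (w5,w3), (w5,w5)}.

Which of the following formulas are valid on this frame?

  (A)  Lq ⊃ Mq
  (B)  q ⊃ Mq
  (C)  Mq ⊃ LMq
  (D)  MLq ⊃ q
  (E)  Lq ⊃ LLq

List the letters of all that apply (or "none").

R is reflexive: each world relates to itself.
R is not symmetric: w0 R w1 but not w1 R w0.
R is not transitive: w0 R w1 and w1 R w2 but not w0 R w2.
R is not euclidean: w0 R w1 and w0 R w0 but not w1 R w0.
R is serial: every world has an R-successor.
(A) axiom D: valid iff R is serial. R is serial — valid.
(B) q ⊃ Mq is the dual of axiom T; it is valid on a frame exactly when R is reflexive. R is reflexive, so valid.
(C) Mq ⊃ LMq is axiom 5, which corresponds to the euclidean property. R is not euclidean — not valid.
(D) MLq ⊃ q is the dual of axiom B; it is valid on a frame exactly when R is symmetric. R is not symmetric, so not valid.
(E) Lq ⊃ LLq (axiom 4) characterises the transitive frames. R is not transitive — not valid.

A, B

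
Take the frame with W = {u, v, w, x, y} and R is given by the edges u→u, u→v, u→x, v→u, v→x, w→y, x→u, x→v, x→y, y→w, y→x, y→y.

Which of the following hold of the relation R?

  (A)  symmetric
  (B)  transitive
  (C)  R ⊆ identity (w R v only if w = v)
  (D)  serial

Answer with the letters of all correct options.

A, D

(A) symmetric: every R-edge is matched by its reverse.
(B) not transitive: u R x and x R y but not u R y.
(C) not ⊆ identity: u R v with u ≠ v.
(D) serial: every world has an R-successor.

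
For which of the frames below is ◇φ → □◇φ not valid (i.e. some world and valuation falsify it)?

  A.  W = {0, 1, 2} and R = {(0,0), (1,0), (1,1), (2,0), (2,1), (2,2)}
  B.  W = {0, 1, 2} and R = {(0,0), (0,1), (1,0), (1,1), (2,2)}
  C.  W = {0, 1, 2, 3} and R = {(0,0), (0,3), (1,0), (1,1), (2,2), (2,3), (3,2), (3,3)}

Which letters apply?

The schema ◇φ → □◇φ is axiom 5; it is valid on a frame iff R is euclidean.
(A) R is not euclidean (1 R 0 and 1 R 1 but not 0 R 1), so the schema fails here.
(B) R is euclidean (any two R-successors of the same world are R-related), so the schema is valid here.
(C) R is not euclidean (0 R 3 and 0 R 0 but not 3 R 0), so the schema fails here.

A, C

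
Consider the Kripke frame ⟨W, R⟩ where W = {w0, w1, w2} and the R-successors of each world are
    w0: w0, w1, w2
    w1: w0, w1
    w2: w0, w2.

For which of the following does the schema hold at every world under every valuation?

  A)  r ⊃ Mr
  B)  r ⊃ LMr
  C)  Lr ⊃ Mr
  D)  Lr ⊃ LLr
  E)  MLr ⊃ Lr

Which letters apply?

A, B, C

R is reflexive: each world relates to itself.
R is symmetric: every R-edge is matched by its reverse.
R is not transitive: w1 R w0 and w0 R w2 but not w1 R w2.
R is not euclidean: w0 R w1 and w0 R w2 but not w1 R w2.
R is serial: every world has an R-successor.
(A) r ⊃ Mr is the dual of axiom T, which corresponds to reflexivity. R is reflexive — valid.
(B) axiom B: valid iff R is symmetric. R is symmetric — valid.
(C) Lr ⊃ Mr is axiom D, which corresponds to seriality. R is serial — valid.
(D) Lr ⊃ LLr (axiom 4) characterises the transitive frames. R is not transitive — not valid.
(E) MLr ⊃ Lr is the dual of axiom 5, which corresponds to the euclidean property. R is not euclidean — not valid.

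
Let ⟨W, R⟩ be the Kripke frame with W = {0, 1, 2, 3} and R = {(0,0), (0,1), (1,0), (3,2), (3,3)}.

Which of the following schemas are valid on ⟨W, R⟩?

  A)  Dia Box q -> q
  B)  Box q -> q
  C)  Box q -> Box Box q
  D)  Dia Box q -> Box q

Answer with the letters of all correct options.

R is not reflexive: not 1 R 1.
R is not symmetric: 3 R 2 but not 2 R 3.
R is not transitive: 1 R 0 and 0 R 1 but not 1 R 1.
R is not euclidean: 3 R 2 and 3 R 3 but not 2 R 3.
(A) Dia Box q -> q is the dual of axiom B, which corresponds to symmetry. R is not symmetric — not valid.
(B) Box q -> q is axiom T, which corresponds to reflexivity. R is not reflexive — not valid.
(C) axiom 4: valid iff R is transitive. R is not transitive — not valid.
(D) Dia Box q -> Box q is the dual of axiom 5; it is valid on a frame exactly when R is euclidean. R is not euclidean, so not valid.

none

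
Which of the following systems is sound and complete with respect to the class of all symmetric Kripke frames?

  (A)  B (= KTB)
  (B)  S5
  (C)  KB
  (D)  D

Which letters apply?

(A) B (= KTB) is determined by the class of reflexive and symmetric frames.
(B) S5 is determined by the class of reflexive, symmetric, and transitive frames.
(C) KB is determined by exactly this class.
(D) D is determined by the class of serial frames.

C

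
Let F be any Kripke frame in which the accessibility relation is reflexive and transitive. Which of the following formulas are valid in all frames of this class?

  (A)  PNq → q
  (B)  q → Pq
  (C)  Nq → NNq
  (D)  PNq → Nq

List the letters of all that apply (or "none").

B, C

Reflexive relations are serial.
(A) PNq → q is the dual of axiom B, which corresponds to symmetry. Such an R need not be symmetric — not valid.
(B) q → Pq is the dual of axiom T; it is valid on a frame exactly when R is reflexive. Every such R is reflexive, so valid.
(C) Nq → NNq is axiom 4; it is valid on a frame exactly when R is transitive. Every such R is transitive, so valid.
(D) the dual of axiom 5: valid iff R is euclidean. Such an R need not be euclidean — not valid.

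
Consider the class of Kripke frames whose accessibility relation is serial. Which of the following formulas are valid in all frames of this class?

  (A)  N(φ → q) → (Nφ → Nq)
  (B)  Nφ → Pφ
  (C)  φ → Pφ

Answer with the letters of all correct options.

A, B

(A) N(φ → q) → (Nφ → Nq) is the K axiom; it holds on all frames — valid.
(B) Nφ → Pφ is axiom D, which corresponds to seriality. Every such R is serial — valid.
(C) φ → Pφ is the dual of axiom T, which corresponds to reflexivity. Such an R need not be reflexive — not valid.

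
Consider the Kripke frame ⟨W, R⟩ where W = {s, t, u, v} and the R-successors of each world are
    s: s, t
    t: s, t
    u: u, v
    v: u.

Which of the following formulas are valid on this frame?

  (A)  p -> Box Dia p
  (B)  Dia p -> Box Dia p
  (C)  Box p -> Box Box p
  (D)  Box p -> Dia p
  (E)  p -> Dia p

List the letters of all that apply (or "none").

A, D

R is not reflexive: not v R v.
R is symmetric: every R-edge is matched by its reverse.
R is not transitive: v R u and u R v but not v R v.
R is not euclidean: u R v and u R v but not v R v.
R is serial: every world has an R-successor.
(A) p -> Box Dia p is axiom B, which corresponds to symmetry. R is symmetric — valid.
(B) Dia p -> Box Dia p (axiom 5) characterises the euclidean frames. R is not euclidean — not valid.
(C) Box p -> Box Box p is axiom 4, which corresponds to transitivity. R is not transitive — not valid.
(D) axiom D: valid iff R is serial. R is serial — valid.
(E) the dual of axiom T: valid iff R is reflexive. R is not reflexive — not valid.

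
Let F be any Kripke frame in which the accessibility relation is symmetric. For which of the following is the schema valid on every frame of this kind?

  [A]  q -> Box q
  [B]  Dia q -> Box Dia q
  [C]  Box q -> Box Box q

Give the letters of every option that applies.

(A) q -> Box q (equivalent to ◇p→p) corresponds to R being a subset of the identity. Such an R need not be a subset of the identity, so not valid.
(B) Dia q -> Box Dia q (axiom 5) characterises the euclidean frames. Such an R need not be euclidean — not valid.
(C) axiom 4: valid iff R is transitive. Such an R need not be transitive — not valid.

none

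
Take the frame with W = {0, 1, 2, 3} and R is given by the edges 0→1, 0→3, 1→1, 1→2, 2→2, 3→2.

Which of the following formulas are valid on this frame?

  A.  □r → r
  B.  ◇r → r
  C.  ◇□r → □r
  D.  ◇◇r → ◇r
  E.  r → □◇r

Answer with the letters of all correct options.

R is not reflexive: not 0 R 0.
R is not symmetric: 0 R 1 but not 1 R 0.
R is not transitive: 0 R 1 and 1 R 2 but not 0 R 2.
R is not euclidean: 0 R 1 and 0 R 3 but not 1 R 3.
R is not a subset of the identity: 0 R 1 with 0 ≠ 1.
(A) axiom T: valid iff R is reflexive. R is not reflexive — not valid.
(B) ◇r → r (the converse of T) corresponds to R being a subset of the identity. Here R ⊄ identity, so not valid.
(C) ◇□r → □r is the dual of axiom 5; it is valid on a frame exactly when R is euclidean. R is not euclidean, so not valid.
(D) the dual of axiom 4: valid iff R is transitive. R is not transitive — not valid.
(E) r → □◇r (axiom B) characterises the symmetric frames. R is not symmetric — not valid.

none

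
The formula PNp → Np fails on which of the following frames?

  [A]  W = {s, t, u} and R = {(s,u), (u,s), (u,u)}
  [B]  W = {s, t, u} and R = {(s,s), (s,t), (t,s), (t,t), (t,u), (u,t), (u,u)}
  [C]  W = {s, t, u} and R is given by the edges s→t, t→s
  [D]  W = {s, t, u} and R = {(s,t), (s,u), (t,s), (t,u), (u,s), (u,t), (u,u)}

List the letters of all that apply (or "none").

A, B, C, D

The schema PNp → Np is the dual of axiom 5; it is valid on a frame iff R is euclidean.
(A) R is not euclidean (u R s and u R s but not s R s), so the schema fails here.
(B) R is not euclidean (t R s and t R u but not s R u), so the schema fails here.
(C) R is not euclidean (s R t and s R t but not t R t), so the schema fails here.
(D) R is not euclidean (s R t and s R t but not t R t), so the schema fails here.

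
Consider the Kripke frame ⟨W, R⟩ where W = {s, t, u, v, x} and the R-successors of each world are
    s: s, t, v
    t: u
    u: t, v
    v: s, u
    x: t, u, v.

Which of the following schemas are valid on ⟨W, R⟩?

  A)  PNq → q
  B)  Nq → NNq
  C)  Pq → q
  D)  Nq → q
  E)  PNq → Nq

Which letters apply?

none

R is not reflexive: not t R t.
R is not symmetric: s R t but not t R s.
R is not transitive: s R t and t R u but not s R u.
R is not euclidean: s R t and s R s but not t R s.
R is not a subset of the identity: s R t with s ≠ t.
(A) PNq → q is the dual of axiom B; it is valid on a frame exactly when R is symmetric. R is not symmetric, so not valid.
(B) Nq → NNq (axiom 4) characterises the transitive frames. R is not transitive — not valid.
(C) Pq → q is the converse of T; it holds exactly when R ⊆ identity. Here R ⊄ identity — not valid.
(D) Nq → q is axiom T; it is valid on a frame exactly when R is reflexive. R is not reflexive, so not valid.
(E) PNq → Nq is the dual of axiom 5, which corresponds to the euclidean property. R is not euclidean — not valid.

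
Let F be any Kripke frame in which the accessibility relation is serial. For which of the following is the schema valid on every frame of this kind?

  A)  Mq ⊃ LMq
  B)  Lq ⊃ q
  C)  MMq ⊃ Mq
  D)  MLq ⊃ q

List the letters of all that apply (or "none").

none

(A) Mq ⊃ LMq is axiom 5, which corresponds to the euclidean property. Such an R need not be euclidean — not valid.
(B) Lq ⊃ q (axiom T) characterises the reflexive frames. Such an R need not be reflexive — not valid.
(C) the dual of axiom 4: valid iff R is transitive. Such an R need not be transitive — not valid.
(D) MLq ⊃ q is the dual of axiom B; it is valid on a frame exactly when R is symmetric. Such an R need not be symmetric, so not valid.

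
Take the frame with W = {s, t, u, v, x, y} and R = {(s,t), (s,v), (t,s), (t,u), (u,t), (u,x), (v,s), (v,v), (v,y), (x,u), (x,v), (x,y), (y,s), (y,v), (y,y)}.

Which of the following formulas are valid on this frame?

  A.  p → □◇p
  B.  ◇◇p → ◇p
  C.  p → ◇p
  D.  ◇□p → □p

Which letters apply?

none

R is not reflexive: not s R s.
R is not symmetric: x R v but not v R x.
R is not transitive: s R t and t R s but not s R s.
R is not euclidean: s R t and s R v but not t R v.
(A) p → □◇p is axiom B, which corresponds to symmetry. R is not symmetric — not valid.
(B) ◇◇p → ◇p (the dual of axiom 4) characterises the transitive frames. R is not transitive — not valid.
(C) p → ◇p is the dual of axiom T; it is valid on a frame exactly when R is reflexive. R is not reflexive, so not valid.
(D) ◇□p → □p is the dual of axiom 5, which corresponds to the euclidean property. R is not euclidean — not valid.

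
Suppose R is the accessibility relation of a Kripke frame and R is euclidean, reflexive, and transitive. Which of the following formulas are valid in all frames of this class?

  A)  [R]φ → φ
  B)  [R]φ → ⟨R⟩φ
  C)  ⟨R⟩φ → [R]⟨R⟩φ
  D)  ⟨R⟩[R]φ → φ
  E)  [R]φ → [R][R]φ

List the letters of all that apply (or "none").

A relation that is euclidean, reflexive, and transitive is also serial and symmetric.
(A) axiom T: valid iff R is reflexive. Every such R is reflexive — valid.
(B) axiom D: valid iff R is serial. Every such R is serial — valid.
(C) ⟨R⟩φ → [R]⟨R⟩φ (axiom 5) characterises the euclidean frames. Every such R is euclidean — valid.
(D) ⟨R⟩[R]φ → φ is the dual of axiom B; it is valid on a frame exactly when R is symmetric. Every such R is symmetric, so valid.
(E) axiom 4: valid iff R is transitive. Every such R is transitive — valid.

A, B, C, D, E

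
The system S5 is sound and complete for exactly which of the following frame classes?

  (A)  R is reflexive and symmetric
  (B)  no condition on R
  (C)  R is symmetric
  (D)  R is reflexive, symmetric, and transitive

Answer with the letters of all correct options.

(A) this class determines B (= KTB), not S5.
(B) this class determines K, not S5.
(C) this class determines KB, not S5.
(D) S5 is sound and complete for exactly this class.

D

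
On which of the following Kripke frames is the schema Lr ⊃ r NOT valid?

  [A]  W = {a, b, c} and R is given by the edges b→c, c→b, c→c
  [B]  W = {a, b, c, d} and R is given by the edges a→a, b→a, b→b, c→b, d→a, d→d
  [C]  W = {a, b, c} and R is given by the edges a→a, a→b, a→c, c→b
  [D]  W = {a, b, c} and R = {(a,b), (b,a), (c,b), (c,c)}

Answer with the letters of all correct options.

The schema Lr ⊃ r is axiom T; it is valid on a frame iff R is reflexive.
(A) R is not reflexive (not a R a), so the schema fails here.
(B) R is not reflexive (not c R c), so the schema fails here.
(C) R is not reflexive (not b R b), so the schema fails here.
(D) R is not reflexive (not a R a), so the schema fails here.

A, B, C, D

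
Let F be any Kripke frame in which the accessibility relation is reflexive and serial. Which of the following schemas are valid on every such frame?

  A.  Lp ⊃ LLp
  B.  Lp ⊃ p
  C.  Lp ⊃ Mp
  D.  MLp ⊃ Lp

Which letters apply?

(A) Lp ⊃ LLp is axiom 4; it is valid on a frame exactly when R is transitive. Such an R need not be transitive, so not valid.
(B) Lp ⊃ p is axiom T, which corresponds to reflexivity. Every such R is reflexive — valid.
(C) Lp ⊃ Mp (axiom D) characterises the serial frames. Every such R is serial — valid.
(D) MLp ⊃ Lp is the dual of axiom 5; it is valid on a frame exactly when R is euclidean. Such an R need not be euclidean, so not valid.

B, C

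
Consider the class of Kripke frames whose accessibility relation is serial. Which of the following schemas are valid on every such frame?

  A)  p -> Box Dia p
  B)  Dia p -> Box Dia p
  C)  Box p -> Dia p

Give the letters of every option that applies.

C

(A) p -> Box Dia p is axiom B, which corresponds to symmetry. Such an R need not be symmetric — not valid.
(B) Dia p -> Box Dia p (axiom 5) characterises the euclidean frames. Such an R need not be euclidean — not valid.
(C) axiom D: valid iff R is serial. Every such R is serial — valid.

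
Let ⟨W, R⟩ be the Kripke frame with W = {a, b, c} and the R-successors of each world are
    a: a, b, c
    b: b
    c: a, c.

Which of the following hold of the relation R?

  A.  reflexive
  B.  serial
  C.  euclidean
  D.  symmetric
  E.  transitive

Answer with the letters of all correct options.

A, B

(A) reflexive: each world relates to itself.
(B) serial: every world has an R-successor.
(C) not euclidean: a R b and a R a but not b R a.
(D) not symmetric: a R b but not b R a.
(E) not transitive: c R a and a R b but not c R b.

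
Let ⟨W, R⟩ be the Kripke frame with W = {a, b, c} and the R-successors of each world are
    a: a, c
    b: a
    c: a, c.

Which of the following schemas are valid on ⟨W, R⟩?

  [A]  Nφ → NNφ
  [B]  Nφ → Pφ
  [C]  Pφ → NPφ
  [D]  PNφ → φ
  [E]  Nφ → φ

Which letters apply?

B, C

R is not reflexive: not b R b.
R is not symmetric: b R a but not a R b.
R is not transitive: b R a and a R c but not b R c.
R is euclidean: any two R-successors of the same world are R-related.
R is serial: every world has an R-successor.
(A) axiom 4: valid iff R is transitive. R is not transitive — not valid.
(B) Nφ → Pφ is axiom D; it is valid on a frame exactly when R is serial. R is serial, so valid.
(C) Pφ → NPφ is axiom 5, which corresponds to the euclidean property. R is euclidean — valid.
(D) PNφ → φ is the dual of axiom B; it is valid on a frame exactly when R is symmetric. R is not symmetric, so not valid.
(E) axiom T: valid iff R is reflexive. R is not reflexive — not valid.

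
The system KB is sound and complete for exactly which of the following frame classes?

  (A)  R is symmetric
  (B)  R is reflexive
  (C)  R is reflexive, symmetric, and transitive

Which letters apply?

(A) KB is sound and complete for exactly this class.
(B) this class determines T (= KT), not KB.
(C) this class determines S5, not KB.

A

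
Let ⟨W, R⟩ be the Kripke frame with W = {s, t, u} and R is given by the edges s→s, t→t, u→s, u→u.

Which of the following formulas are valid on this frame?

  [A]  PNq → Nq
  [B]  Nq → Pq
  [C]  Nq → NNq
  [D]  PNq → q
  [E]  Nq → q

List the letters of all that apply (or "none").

B, C, E

R is reflexive: each world relates to itself.
R is not symmetric: u R s but not s R u.
R is transitive: R is closed under composition.
R is not euclidean: u R s and u R u but not s R u.
R is serial: every world has an R-successor.
(A) the dual of axiom 5: valid iff R is euclidean. R is not euclidean — not valid.
(B) Nq → Pq (axiom D) characterises the serial frames. R is serial — valid.
(C) axiom 4: valid iff R is transitive. R is transitive — valid.
(D) PNq → q is the dual of axiom B; it is valid on a frame exactly when R is symmetric. R is not symmetric, so not valid.
(E) axiom T: valid iff R is reflexive. R is reflexive — valid.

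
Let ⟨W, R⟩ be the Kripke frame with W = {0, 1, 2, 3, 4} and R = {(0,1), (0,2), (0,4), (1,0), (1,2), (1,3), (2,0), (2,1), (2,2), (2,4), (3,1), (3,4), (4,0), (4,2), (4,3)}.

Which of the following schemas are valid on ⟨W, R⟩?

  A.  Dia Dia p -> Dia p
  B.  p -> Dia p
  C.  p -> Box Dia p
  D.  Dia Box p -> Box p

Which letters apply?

C

R is not reflexive: not 0 R 0.
R is symmetric: every R-edge is matched by its reverse.
R is not transitive: 0 R 1 and 1 R 0 but not 0 R 0.
R is not euclidean: 0 R 1 and 0 R 4 but not 1 R 4.
(A) the dual of axiom 4: valid iff R is transitive. R is not transitive — not valid.
(B) p -> Dia p (the dual of axiom T) characterises the reflexive frames. R is not reflexive — not valid.
(C) p -> Box Dia p is axiom B; it is valid on a frame exactly when R is symmetric. R is symmetric, so valid.
(D) Dia Box p -> Box p is the dual of axiom 5, which corresponds to the euclidean property. R is not euclidean — not valid.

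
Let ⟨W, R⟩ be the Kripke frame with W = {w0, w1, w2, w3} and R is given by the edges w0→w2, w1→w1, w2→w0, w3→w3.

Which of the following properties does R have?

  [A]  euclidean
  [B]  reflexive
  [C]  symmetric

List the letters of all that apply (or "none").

C

(A) not euclidean: w0 R w2 and w0 R w2 but not w2 R w2.
(B) not reflexive: not w0 R w0.
(C) symmetric: every R-edge is matched by its reverse.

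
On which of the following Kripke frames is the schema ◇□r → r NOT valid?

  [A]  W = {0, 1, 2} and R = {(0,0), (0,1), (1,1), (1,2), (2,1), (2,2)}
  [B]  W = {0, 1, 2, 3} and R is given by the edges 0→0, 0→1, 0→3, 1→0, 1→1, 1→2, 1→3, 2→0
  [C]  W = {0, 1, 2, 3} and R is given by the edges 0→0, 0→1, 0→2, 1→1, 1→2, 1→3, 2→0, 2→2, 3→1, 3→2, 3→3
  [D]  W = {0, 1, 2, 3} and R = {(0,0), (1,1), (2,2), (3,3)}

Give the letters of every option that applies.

A, B, C

The schema ◇□r → r is the dual of axiom B; it is valid on a frame iff R is symmetric.
(A) R is not symmetric (0 R 1 but not 1 R 0), so the schema fails here.
(B) R is not symmetric (0 R 3 but not 3 R 0), so the schema fails here.
(C) R is not symmetric (0 R 1 but not 1 R 0), so the schema fails here.
(D) R is symmetric (every R-edge is matched by its reverse), so the schema is valid here.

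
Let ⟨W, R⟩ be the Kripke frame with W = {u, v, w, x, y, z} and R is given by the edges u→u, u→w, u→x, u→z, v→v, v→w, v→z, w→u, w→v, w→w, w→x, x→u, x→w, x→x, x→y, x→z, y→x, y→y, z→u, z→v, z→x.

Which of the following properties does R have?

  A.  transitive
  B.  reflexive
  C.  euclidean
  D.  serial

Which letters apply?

(A) not transitive: u R w and w R v but not u R v.
(B) not reflexive: not z R z.
(C) not euclidean: u R w and u R z but not w R z.
(D) serial: every world has an R-successor.

D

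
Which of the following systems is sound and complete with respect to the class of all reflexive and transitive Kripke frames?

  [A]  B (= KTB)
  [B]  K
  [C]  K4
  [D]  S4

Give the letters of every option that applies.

(A) B (= KTB) is determined by the class of reflexive and symmetric frames.
(B) K is determined by the class of arbitrary frames.
(C) K4 is determined by the class of transitive frames.
(D) S4 is determined by exactly this class.

D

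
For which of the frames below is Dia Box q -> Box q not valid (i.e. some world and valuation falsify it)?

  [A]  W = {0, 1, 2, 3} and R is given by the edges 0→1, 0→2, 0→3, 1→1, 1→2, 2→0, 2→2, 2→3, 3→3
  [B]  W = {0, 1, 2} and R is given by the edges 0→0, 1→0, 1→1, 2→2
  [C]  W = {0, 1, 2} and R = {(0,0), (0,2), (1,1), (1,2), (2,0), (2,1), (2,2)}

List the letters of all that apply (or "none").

A, B, C

The schema Dia Box q -> Box q is the dual of axiom 5; it is valid on a frame iff R is euclidean.
(A) R is not euclidean (0 R 1 and 0 R 3 but not 1 R 3), so the schema fails here.
(B) R is not euclidean (1 R 0 and 1 R 1 but not 0 R 1), so the schema fails here.
(C) R is not euclidean (2 R 0 and 2 R 1 but not 0 R 1), so the schema fails here.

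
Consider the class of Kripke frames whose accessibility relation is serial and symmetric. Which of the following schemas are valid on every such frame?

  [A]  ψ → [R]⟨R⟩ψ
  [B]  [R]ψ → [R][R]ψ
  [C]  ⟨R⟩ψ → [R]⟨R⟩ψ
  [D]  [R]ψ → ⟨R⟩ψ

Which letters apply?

A, D

(A) ψ → [R]⟨R⟩ψ (axiom B) characterises the symmetric frames. Every such R is symmetric — valid.
(B) [R]ψ → [R][R]ψ is axiom 4; it is valid on a frame exactly when R is transitive. Such an R need not be transitive, so not valid.
(C) axiom 5: valid iff R is euclidean. Such an R need not be euclidean — not valid.
(D) [R]ψ → ⟨R⟩ψ is axiom D, which corresponds to seriality. Every such R is serial — valid.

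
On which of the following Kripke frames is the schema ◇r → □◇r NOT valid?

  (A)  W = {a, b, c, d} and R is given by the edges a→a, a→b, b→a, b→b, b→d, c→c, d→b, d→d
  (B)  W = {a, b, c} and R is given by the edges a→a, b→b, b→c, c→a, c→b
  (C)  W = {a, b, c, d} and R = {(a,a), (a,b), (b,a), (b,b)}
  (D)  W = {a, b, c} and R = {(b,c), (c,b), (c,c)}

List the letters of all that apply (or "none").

A, B, D

The schema ◇r → □◇r is axiom 5; it is valid on a frame iff R is euclidean.
(A) R is not euclidean (b R a and b R d but not a R d), so the schema fails here.
(B) R is not euclidean (c R a and c R b but not a R b), so the schema fails here.
(C) R is euclidean (any two R-successors of the same world are R-related), so the schema is valid here.
(D) R is not euclidean (c R b and c R b but not b R b), so the schema fails here.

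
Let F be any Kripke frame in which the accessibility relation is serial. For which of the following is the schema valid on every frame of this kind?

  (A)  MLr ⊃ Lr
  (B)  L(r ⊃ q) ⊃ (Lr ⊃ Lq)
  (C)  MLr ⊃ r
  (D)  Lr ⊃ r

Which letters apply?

B

(A) MLr ⊃ Lr is the dual of axiom 5, which corresponds to the euclidean property. Such an R need not be euclidean — not valid.
(B) this is just K, valid on every normal frame.
(C) MLr ⊃ r is the dual of axiom B; it is valid on a frame exactly when R is symmetric. Such an R need not be symmetric, so not valid.
(D) Lr ⊃ r is axiom T, which corresponds to reflexivity. Such an R need not be reflexive — not valid.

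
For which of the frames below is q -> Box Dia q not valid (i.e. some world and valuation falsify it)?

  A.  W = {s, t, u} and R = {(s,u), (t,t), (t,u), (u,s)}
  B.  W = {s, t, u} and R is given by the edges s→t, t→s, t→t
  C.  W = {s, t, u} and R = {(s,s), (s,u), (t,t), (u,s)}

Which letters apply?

A

The schema q -> Box Dia q is axiom B; it is valid on a frame iff R is symmetric.
(A) R is not symmetric (t R u but not u R t), so the schema fails here.
(B) R is symmetric (every R-edge is matched by its reverse), so the schema is valid here.
(C) R is symmetric (every R-edge is matched by its reverse), so the schema is valid here.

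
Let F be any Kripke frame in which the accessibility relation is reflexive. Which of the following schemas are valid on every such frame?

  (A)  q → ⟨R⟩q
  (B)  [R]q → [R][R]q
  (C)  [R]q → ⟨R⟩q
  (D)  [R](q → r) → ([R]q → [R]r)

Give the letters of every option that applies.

A, C, D

A reflexive relation is serial.
(A) q → ⟨R⟩q is the dual of axiom T; it is valid on a frame exactly when R is reflexive. Every such R is reflexive, so valid.
(B) [R]q → [R][R]q is axiom 4, which corresponds to transitivity. Such an R need not be transitive — not valid.
(C) axiom D: valid iff R is serial. Every such R is serial — valid.
(D) [R](q → r) → ([R]q → [R]r) is axiom K, valid on every Kripke frame — valid.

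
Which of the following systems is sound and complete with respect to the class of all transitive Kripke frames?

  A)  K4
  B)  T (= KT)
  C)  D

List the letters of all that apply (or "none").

A

(A) K4 is determined by exactly this class.
(B) T (= KT) is determined by the class of reflexive frames.
(C) D is determined by the class of serial frames.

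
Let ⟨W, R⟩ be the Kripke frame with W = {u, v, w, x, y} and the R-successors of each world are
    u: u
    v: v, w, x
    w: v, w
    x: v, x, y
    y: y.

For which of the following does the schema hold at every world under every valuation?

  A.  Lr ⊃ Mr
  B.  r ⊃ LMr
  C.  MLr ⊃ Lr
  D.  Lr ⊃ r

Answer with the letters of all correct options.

R is reflexive: each world relates to itself.
R is not symmetric: x R y but not y R x.
R is not euclidean: v R w and v R x but not w R x.
R is serial: every world has an R-successor.
(A) Lr ⊃ Mr (axiom D) characterises the serial frames. R is serial — valid.
(B) r ⊃ LMr is axiom B; it is valid on a frame exactly when R is symmetric. R is not symmetric, so not valid.
(C) MLr ⊃ Lr is the dual of axiom 5; it is valid on a frame exactly when R is euclidean. R is not euclidean, so not valid.
(D) Lr ⊃ r is axiom T, which corresponds to reflexivity. R is reflexive — valid.

A, D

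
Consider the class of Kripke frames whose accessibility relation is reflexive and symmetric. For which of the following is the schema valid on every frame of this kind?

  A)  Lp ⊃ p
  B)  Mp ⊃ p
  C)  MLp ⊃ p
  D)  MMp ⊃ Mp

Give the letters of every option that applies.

Reflexive relations are serial.
(A) Lp ⊃ p is axiom T, which corresponds to reflexivity. Every such R is reflexive — valid.
(B) Mp ⊃ p (the converse of T) corresponds to R being a subset of the identity. Such an R need not be a subset of the identity, so not valid.
(C) MLp ⊃ p (the dual of axiom B) characterises the symmetric frames. Every such R is symmetric — valid.
(D) MMp ⊃ Mp is the dual of axiom 4, which corresponds to transitivity. Such an R need not be transitive — not valid.

A, C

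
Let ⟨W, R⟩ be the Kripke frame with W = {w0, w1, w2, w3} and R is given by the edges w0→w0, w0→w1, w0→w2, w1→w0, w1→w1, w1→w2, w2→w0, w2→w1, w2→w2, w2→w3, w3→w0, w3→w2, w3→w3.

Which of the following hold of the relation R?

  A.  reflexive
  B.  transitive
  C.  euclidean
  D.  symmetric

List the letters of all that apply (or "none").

(A) reflexive: each world relates to itself.
(B) not transitive: w0 R w2 and w2 R w3 but not w0 R w3.
(C) not euclidean: w2 R w0 and w2 R w3 but not w0 R w3.
(D) not symmetric: w3 R w0 but not w0 R w3.

A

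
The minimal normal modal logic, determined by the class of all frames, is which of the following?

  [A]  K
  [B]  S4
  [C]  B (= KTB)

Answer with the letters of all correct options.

A

(A) K is determined by exactly this class.
(B) S4 is determined by the class of reflexive and transitive frames.
(C) B (= KTB) is determined by the class of reflexive and symmetric frames.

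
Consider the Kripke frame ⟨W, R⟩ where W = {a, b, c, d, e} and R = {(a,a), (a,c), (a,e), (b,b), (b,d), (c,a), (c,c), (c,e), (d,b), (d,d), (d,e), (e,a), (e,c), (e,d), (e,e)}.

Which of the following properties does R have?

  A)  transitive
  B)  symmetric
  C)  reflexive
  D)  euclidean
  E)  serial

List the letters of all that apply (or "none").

(A) not transitive: a R e and e R d but not a R d.
(B) symmetric: every R-edge is matched by its reverse.
(C) reflexive: each world relates to itself.
(D) not euclidean: d R b and d R e but not b R e.
(E) serial: every world has an R-successor.

B, C, E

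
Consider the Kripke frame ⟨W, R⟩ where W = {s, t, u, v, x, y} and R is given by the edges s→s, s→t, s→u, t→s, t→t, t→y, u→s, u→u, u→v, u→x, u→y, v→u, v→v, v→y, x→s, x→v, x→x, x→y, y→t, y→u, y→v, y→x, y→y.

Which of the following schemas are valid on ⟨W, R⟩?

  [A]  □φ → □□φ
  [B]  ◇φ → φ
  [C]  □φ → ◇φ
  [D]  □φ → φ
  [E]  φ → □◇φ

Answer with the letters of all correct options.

C, D

R is reflexive: each world relates to itself.
R is not symmetric: u R x but not x R u.
R is not transitive: s R t and t R y but not s R y.
R is serial: every world has an R-successor.
R is not a subset of the identity: s R t with s ≠ t.
(A) axiom 4: valid iff R is transitive. R is not transitive — not valid.
(B) ◇φ → φ is the converse of T; it holds exactly when R ⊆ identity. Here R ⊄ identity — not valid.
(C) □φ → ◇φ is axiom D; it is valid on a frame exactly when R is serial. R is serial, so valid.
(D) □φ → φ is axiom T, which corresponds to reflexivity. R is reflexive — valid.
(E) axiom B: valid iff R is symmetric. R is not symmetric — not valid.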